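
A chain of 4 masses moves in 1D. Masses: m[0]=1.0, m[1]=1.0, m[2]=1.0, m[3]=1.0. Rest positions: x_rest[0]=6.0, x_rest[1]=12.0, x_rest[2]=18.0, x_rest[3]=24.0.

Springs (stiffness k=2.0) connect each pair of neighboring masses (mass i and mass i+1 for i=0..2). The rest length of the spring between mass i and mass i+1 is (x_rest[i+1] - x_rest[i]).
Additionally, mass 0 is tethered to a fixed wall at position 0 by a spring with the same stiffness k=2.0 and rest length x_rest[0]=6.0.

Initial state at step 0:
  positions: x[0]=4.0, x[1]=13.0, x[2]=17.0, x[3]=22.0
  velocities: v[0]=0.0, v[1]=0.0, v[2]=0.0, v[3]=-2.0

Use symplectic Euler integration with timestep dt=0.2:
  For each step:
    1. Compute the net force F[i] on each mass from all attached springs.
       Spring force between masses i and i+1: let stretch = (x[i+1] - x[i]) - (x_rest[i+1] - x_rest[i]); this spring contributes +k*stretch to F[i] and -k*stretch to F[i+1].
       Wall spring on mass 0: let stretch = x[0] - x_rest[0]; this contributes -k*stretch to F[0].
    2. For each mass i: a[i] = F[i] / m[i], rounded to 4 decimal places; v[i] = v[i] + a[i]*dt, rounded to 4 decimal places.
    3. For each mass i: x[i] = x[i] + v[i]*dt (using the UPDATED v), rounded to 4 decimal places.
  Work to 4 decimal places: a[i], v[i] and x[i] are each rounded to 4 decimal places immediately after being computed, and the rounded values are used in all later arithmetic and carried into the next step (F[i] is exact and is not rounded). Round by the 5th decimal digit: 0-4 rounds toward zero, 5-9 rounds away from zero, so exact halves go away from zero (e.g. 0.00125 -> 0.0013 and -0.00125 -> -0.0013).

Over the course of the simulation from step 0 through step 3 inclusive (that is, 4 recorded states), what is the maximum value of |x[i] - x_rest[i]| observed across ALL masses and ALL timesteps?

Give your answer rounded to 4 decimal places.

Answer: 2.6002

Derivation:
Step 0: x=[4.0000 13.0000 17.0000 22.0000] v=[0.0000 0.0000 0.0000 -2.0000]
Step 1: x=[4.4000 12.6000 17.0800 21.6800] v=[2.0000 -2.0000 0.4000 -1.6000]
Step 2: x=[5.1040 11.9024 17.1696 21.4720] v=[3.5200 -3.4880 0.4480 -1.0400]
Step 3: x=[5.9436 11.0823 17.1820 21.3998] v=[4.1978 -4.1005 0.0621 -0.3610]
Max displacement = 2.6002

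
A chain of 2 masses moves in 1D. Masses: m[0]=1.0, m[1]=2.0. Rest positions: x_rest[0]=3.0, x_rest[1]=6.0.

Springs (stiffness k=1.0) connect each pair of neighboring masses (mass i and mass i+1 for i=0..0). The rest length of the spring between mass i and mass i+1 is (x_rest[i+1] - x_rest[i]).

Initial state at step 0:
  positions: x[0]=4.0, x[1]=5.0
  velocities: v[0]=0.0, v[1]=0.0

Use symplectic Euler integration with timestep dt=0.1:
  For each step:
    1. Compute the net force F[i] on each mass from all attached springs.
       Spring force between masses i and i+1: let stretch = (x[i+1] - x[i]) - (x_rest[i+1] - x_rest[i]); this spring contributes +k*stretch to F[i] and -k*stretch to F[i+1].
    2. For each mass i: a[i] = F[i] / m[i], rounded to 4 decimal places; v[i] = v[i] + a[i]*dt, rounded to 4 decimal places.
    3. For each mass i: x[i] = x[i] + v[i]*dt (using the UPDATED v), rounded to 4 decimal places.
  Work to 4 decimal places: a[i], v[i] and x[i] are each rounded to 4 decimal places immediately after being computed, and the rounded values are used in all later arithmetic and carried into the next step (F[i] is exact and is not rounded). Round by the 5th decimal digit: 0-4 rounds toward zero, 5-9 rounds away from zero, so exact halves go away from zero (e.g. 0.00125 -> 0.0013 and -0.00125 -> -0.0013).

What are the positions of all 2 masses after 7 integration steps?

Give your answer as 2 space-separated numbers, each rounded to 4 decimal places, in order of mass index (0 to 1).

Answer: 3.4769 5.2616

Derivation:
Step 0: x=[4.0000 5.0000] v=[0.0000 0.0000]
Step 1: x=[3.9800 5.0100] v=[-0.2000 0.1000]
Step 2: x=[3.9403 5.0299] v=[-0.3970 0.1985]
Step 3: x=[3.8815 5.0593] v=[-0.5880 0.2940]
Step 4: x=[3.8045 5.0978] v=[-0.7702 0.3851]
Step 5: x=[3.7104 5.1448] v=[-0.9409 0.4704]
Step 6: x=[3.6007 5.1997] v=[-1.0975 0.5487]
Step 7: x=[3.4769 5.2616] v=[-1.2376 0.6188]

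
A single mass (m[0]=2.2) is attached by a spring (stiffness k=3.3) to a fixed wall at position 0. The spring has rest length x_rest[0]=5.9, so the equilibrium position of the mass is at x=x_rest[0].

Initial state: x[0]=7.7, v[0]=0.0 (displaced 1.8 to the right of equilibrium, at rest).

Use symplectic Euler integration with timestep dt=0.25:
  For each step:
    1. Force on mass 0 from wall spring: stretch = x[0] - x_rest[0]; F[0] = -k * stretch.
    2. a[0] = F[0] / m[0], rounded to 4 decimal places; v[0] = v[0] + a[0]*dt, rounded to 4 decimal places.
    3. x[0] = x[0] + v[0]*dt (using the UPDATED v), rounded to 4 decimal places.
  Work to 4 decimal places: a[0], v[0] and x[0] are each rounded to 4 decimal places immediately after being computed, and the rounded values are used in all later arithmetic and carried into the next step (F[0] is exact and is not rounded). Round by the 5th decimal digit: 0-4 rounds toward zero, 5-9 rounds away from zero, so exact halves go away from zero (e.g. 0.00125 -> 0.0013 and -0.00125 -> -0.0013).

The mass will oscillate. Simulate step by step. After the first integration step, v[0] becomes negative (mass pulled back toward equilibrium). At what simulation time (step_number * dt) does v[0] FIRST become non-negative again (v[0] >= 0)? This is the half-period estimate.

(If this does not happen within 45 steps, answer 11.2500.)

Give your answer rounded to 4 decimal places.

Answer: 2.7500

Derivation:
Step 0: x=[7.7000] v=[0.0000]
Step 1: x=[7.5313] v=[-0.6750]
Step 2: x=[7.2096] v=[-1.2868]
Step 3: x=[6.7651] v=[-1.7779]
Step 4: x=[6.2395] v=[-2.1023]
Step 5: x=[5.6821] v=[-2.2296]
Step 6: x=[5.1451] v=[-2.1479]
Step 7: x=[4.6789] v=[-1.8648]
Step 8: x=[4.3272] v=[-1.4069]
Step 9: x=[4.1229] v=[-0.8171]
Step 10: x=[4.0852] v=[-0.1507]
Step 11: x=[4.2177] v=[0.5299]
First v>=0 after going negative at step 11, time=2.7500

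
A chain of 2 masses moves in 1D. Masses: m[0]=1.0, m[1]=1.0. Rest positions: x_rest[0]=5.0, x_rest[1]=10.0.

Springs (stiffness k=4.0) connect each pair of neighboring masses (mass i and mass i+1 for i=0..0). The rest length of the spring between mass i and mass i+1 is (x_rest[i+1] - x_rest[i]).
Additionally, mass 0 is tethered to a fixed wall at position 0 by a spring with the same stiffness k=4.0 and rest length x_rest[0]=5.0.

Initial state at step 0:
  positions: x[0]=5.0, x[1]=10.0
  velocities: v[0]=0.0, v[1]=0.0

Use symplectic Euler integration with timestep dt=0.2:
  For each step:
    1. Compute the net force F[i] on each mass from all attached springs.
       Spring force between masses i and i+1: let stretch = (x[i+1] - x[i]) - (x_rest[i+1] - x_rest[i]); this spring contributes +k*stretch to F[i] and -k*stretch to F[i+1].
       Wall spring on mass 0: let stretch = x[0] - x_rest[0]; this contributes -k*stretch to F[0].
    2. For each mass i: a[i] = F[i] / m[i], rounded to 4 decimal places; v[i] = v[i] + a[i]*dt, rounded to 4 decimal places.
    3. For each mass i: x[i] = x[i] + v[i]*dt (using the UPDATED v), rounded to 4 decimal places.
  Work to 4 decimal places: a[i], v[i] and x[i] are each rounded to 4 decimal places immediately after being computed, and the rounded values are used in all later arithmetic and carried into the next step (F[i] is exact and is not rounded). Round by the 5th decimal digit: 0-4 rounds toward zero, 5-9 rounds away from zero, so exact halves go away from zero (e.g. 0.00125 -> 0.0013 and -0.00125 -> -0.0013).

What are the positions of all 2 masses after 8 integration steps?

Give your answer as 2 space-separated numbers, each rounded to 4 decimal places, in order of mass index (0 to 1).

Answer: 5.0000 10.0000

Derivation:
Step 0: x=[5.0000 10.0000] v=[0.0000 0.0000]
Step 1: x=[5.0000 10.0000] v=[0.0000 0.0000]
Step 2: x=[5.0000 10.0000] v=[0.0000 0.0000]
Step 3: x=[5.0000 10.0000] v=[0.0000 0.0000]
Step 4: x=[5.0000 10.0000] v=[0.0000 0.0000]
Step 5: x=[5.0000 10.0000] v=[0.0000 0.0000]
Step 6: x=[5.0000 10.0000] v=[0.0000 0.0000]
Step 7: x=[5.0000 10.0000] v=[0.0000 0.0000]
Step 8: x=[5.0000 10.0000] v=[0.0000 0.0000]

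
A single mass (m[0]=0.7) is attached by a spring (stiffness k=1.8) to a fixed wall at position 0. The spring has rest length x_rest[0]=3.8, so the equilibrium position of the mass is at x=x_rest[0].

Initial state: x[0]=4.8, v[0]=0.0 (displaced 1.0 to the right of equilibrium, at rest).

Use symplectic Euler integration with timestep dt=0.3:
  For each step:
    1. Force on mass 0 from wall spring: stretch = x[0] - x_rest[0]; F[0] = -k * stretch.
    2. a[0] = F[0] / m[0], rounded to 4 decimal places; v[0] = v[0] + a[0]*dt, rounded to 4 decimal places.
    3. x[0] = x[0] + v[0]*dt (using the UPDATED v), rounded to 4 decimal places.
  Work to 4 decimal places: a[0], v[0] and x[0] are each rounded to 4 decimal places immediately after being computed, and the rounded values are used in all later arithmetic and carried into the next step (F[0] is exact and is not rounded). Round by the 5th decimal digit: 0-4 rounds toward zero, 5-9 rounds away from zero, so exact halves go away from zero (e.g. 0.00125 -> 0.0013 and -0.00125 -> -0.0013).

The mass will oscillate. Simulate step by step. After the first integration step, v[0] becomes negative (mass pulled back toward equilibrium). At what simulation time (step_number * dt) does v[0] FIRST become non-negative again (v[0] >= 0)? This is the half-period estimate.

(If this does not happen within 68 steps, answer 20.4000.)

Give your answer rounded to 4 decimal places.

Answer: 2.1000

Derivation:
Step 0: x=[4.8000] v=[0.0000]
Step 1: x=[4.5686] v=[-0.7714]
Step 2: x=[4.1593] v=[-1.3643]
Step 3: x=[3.6669] v=[-1.6415]
Step 4: x=[3.2053] v=[-1.5388]
Step 5: x=[2.8813] v=[-1.0800]
Step 6: x=[2.7699] v=[-0.3713]
Step 7: x=[2.8969] v=[0.4233]
First v>=0 after going negative at step 7, time=2.1000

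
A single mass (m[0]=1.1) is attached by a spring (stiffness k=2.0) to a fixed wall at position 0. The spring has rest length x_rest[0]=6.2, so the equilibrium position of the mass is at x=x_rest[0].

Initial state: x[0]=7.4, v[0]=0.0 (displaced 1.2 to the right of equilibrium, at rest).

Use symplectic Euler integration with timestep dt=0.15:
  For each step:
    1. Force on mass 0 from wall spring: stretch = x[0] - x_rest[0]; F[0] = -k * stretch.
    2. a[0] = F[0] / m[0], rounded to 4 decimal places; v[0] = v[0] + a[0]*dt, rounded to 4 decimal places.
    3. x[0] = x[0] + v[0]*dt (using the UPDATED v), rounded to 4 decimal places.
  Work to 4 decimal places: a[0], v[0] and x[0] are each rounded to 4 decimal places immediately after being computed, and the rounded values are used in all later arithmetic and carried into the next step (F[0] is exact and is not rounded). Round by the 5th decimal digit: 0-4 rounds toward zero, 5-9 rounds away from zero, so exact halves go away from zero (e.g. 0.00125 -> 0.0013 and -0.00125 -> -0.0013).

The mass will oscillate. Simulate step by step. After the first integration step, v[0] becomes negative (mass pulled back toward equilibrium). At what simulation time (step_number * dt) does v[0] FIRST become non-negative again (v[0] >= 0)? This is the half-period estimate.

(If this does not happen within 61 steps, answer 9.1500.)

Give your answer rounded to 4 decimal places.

Step 0: x=[7.4000] v=[0.0000]
Step 1: x=[7.3509] v=[-0.3273]
Step 2: x=[7.2547] v=[-0.6412]
Step 3: x=[7.1154] v=[-0.9288]
Step 4: x=[6.9386] v=[-1.1785]
Step 5: x=[6.7316] v=[-1.3799]
Step 6: x=[6.5029] v=[-1.5249]
Step 7: x=[6.2618] v=[-1.6075]
Step 8: x=[6.0181] v=[-1.6244]
Step 9: x=[5.7819] v=[-1.5748]
Step 10: x=[5.5628] v=[-1.4608]
Step 11: x=[5.3698] v=[-1.2870]
Step 12: x=[5.2107] v=[-1.0606]
Step 13: x=[5.0921] v=[-0.7908]
Step 14: x=[5.0188] v=[-0.4886]
Step 15: x=[4.9938] v=[-0.1665]
Step 16: x=[5.0182] v=[0.1625]
First v>=0 after going negative at step 16, time=2.4000

Answer: 2.4000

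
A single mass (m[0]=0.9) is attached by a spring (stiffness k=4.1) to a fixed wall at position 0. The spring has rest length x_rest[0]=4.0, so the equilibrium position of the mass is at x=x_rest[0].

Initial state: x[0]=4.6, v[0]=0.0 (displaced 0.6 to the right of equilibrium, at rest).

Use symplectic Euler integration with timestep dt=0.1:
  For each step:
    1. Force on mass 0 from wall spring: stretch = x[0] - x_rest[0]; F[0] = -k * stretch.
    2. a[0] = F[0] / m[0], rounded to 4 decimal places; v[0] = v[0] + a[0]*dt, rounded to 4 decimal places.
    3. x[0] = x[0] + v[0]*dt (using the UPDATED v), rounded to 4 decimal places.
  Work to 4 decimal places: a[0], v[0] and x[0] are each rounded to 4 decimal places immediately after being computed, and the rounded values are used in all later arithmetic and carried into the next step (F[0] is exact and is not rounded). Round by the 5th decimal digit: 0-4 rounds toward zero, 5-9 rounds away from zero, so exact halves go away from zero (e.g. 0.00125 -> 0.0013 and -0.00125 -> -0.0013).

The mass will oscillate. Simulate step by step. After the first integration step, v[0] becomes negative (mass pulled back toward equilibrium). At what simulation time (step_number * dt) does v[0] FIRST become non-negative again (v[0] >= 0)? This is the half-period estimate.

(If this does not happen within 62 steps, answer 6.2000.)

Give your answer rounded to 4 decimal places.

Step 0: x=[4.6000] v=[0.0000]
Step 1: x=[4.5727] v=[-0.2733]
Step 2: x=[4.5193] v=[-0.5342]
Step 3: x=[4.4422] v=[-0.7708]
Step 4: x=[4.3450] v=[-0.9723]
Step 5: x=[4.2321] v=[-1.1295]
Step 6: x=[4.1086] v=[-1.2352]
Step 7: x=[3.9801] v=[-1.2847]
Step 8: x=[3.8525] v=[-1.2756]
Step 9: x=[3.7317] v=[-1.2084]
Step 10: x=[3.6231] v=[-1.0862]
Step 11: x=[3.5317] v=[-0.9145]
Step 12: x=[3.4616] v=[-0.7012]
Step 13: x=[3.4160] v=[-0.4559]
Step 14: x=[3.3970] v=[-0.1899]
Step 15: x=[3.4055] v=[0.0848]
First v>=0 after going negative at step 15, time=1.5000

Answer: 1.5000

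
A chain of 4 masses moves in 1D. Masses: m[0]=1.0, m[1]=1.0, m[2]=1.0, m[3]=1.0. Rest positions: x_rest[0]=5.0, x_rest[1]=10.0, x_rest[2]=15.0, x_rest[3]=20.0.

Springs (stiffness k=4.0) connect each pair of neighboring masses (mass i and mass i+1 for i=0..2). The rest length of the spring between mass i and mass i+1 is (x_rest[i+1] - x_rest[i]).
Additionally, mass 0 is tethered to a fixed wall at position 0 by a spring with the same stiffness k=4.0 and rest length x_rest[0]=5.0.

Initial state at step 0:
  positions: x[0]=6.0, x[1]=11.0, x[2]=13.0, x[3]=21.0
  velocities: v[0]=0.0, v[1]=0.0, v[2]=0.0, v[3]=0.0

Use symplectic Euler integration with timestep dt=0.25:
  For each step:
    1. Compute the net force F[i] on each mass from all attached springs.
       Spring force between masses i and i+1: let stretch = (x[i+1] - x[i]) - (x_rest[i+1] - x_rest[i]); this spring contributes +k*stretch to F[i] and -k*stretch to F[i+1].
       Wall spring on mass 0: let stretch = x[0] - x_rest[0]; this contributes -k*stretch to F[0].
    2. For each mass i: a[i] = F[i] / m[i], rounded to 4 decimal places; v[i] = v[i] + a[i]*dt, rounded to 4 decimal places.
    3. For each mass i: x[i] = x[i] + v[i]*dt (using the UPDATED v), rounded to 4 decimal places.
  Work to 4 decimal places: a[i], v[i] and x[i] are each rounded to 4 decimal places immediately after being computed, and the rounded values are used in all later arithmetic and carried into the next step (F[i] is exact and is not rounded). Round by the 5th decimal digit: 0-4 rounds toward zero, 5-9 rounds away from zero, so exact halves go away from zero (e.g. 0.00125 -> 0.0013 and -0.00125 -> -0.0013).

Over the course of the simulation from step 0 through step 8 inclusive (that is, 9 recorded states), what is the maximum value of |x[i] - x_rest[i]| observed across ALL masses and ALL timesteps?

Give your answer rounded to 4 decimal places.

Answer: 2.2500

Derivation:
Step 0: x=[6.0000 11.0000 13.0000 21.0000] v=[0.0000 0.0000 0.0000 0.0000]
Step 1: x=[5.7500 10.2500 14.5000 20.2500] v=[-1.0000 -3.0000 6.0000 -3.0000]
Step 2: x=[5.1875 9.4375 16.3750 19.3125] v=[-2.2500 -3.2500 7.5000 -3.7500]
Step 3: x=[4.3906 9.2969 17.2500 18.8906] v=[-3.1875 -0.5625 3.5000 -1.6875]
Step 4: x=[3.7227 9.9180 16.5469 19.3086] v=[-2.6718 2.4843 -2.8125 1.6719]
Step 5: x=[3.6729 10.6475 14.8770 20.2862] v=[-0.1992 2.9179 -6.6797 3.9102]
Step 6: x=[4.4485 10.6907 13.5020 21.1615] v=[3.1025 0.1728 -5.5000 3.5010]
Step 7: x=[5.6726 9.8762 13.3391 21.3719] v=[4.8962 -3.2581 -0.6518 0.8415]
Step 8: x=[6.5294 8.8765 14.3186 20.8241] v=[3.4272 -3.9988 3.9181 -2.1913]
Max displacement = 2.2500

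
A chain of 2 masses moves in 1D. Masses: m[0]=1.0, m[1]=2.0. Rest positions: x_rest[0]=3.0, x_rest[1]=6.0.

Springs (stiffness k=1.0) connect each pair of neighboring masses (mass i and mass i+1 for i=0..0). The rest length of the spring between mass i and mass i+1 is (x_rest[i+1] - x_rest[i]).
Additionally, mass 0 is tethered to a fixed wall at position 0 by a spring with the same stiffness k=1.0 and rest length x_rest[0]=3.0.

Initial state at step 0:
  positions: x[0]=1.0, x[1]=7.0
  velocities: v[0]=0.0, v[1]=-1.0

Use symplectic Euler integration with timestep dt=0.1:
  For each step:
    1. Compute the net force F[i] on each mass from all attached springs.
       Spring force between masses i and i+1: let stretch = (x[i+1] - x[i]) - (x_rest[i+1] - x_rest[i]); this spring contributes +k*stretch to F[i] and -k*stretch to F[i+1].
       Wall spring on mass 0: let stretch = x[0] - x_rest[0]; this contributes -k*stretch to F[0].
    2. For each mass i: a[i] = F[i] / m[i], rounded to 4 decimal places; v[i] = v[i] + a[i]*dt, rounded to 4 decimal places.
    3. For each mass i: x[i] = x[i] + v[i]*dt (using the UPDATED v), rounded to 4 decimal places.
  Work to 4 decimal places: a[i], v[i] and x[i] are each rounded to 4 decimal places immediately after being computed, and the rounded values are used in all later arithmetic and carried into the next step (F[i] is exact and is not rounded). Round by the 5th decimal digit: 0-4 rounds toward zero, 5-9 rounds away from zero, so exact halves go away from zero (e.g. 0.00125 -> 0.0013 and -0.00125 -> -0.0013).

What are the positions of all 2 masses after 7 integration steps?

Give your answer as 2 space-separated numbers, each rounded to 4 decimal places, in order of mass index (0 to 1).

Answer: 2.2077 5.9465

Derivation:
Step 0: x=[1.0000 7.0000] v=[0.0000 -1.0000]
Step 1: x=[1.0500 6.8850] v=[0.5000 -1.1500]
Step 2: x=[1.1479 6.7558] v=[0.9785 -1.2918]
Step 3: x=[1.2904 6.6136] v=[1.4245 -1.4222]
Step 4: x=[1.4732 6.4598] v=[1.8278 -1.5384]
Step 5: x=[1.6911 6.2960] v=[2.1791 -1.6377]
Step 6: x=[1.9382 6.1242] v=[2.4705 -1.7180]
Step 7: x=[2.2077 5.9465] v=[2.6953 -1.7773]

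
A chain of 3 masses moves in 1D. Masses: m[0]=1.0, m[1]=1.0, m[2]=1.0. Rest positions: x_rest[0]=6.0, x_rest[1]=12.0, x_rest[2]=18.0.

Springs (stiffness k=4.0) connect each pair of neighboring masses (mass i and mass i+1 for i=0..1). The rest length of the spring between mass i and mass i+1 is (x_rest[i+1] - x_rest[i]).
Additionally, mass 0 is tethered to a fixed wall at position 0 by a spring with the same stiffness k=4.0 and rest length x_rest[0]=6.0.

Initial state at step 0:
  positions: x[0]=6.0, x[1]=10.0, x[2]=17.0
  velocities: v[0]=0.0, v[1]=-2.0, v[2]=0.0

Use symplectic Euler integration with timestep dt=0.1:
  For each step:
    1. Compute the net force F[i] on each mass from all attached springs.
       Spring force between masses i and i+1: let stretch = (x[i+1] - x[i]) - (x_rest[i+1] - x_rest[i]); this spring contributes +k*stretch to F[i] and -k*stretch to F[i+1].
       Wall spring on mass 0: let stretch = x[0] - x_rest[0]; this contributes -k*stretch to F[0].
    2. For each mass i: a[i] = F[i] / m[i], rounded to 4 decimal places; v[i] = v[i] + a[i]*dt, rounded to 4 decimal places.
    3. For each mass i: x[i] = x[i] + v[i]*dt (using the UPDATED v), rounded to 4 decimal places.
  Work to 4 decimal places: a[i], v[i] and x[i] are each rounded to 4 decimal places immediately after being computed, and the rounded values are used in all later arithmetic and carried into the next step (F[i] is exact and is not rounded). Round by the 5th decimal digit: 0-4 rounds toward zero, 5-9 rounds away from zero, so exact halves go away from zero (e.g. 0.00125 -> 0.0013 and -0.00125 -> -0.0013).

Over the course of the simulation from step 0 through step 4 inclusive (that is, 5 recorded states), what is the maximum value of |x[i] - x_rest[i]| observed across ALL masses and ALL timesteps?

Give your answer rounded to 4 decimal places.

Step 0: x=[6.0000 10.0000 17.0000] v=[0.0000 -2.0000 0.0000]
Step 1: x=[5.9200 9.9200 16.9600] v=[-0.8000 -0.8000 -0.4000]
Step 2: x=[5.7632 9.9616 16.8784] v=[-1.5680 0.4160 -0.8160]
Step 3: x=[5.5438 10.1119 16.7601] v=[-2.1939 1.5034 -1.1827]
Step 4: x=[5.2854 10.3454 16.6159] v=[-2.5842 2.3354 -1.4420]
Max displacement = 2.0800

Answer: 2.0800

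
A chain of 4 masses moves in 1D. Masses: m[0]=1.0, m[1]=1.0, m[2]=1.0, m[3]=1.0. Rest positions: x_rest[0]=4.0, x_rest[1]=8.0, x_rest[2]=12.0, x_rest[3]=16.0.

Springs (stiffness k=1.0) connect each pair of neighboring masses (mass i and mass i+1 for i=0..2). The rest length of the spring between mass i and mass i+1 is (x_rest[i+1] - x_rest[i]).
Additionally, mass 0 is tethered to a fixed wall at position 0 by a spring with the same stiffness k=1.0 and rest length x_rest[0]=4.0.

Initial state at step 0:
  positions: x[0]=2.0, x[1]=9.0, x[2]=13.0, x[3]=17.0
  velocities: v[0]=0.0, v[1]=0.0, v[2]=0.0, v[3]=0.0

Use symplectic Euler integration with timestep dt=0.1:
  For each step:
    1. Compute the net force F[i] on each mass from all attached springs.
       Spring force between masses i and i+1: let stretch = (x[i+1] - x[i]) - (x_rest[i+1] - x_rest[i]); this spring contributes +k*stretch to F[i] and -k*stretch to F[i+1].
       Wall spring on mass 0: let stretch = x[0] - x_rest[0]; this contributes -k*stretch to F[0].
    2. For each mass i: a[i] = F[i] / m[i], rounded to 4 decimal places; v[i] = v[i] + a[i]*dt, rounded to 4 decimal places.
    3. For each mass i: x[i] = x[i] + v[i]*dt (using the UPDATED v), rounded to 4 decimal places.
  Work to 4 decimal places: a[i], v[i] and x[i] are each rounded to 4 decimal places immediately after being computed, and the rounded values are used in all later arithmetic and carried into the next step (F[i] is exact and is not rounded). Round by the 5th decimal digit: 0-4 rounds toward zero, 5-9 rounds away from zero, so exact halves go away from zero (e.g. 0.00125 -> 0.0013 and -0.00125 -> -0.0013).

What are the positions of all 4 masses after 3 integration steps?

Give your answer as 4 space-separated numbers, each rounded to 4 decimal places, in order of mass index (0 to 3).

Step 0: x=[2.0000 9.0000 13.0000 17.0000] v=[0.0000 0.0000 0.0000 0.0000]
Step 1: x=[2.0500 8.9700 13.0000 17.0000] v=[0.5000 -0.3000 0.0000 0.0000]
Step 2: x=[2.1487 8.9111 12.9997 17.0000] v=[0.9870 -0.5890 -0.0030 0.0000]
Step 3: x=[2.2935 8.8255 12.9985 17.0000] v=[1.4484 -0.8564 -0.0118 0.0000]

Answer: 2.2935 8.8255 12.9985 17.0000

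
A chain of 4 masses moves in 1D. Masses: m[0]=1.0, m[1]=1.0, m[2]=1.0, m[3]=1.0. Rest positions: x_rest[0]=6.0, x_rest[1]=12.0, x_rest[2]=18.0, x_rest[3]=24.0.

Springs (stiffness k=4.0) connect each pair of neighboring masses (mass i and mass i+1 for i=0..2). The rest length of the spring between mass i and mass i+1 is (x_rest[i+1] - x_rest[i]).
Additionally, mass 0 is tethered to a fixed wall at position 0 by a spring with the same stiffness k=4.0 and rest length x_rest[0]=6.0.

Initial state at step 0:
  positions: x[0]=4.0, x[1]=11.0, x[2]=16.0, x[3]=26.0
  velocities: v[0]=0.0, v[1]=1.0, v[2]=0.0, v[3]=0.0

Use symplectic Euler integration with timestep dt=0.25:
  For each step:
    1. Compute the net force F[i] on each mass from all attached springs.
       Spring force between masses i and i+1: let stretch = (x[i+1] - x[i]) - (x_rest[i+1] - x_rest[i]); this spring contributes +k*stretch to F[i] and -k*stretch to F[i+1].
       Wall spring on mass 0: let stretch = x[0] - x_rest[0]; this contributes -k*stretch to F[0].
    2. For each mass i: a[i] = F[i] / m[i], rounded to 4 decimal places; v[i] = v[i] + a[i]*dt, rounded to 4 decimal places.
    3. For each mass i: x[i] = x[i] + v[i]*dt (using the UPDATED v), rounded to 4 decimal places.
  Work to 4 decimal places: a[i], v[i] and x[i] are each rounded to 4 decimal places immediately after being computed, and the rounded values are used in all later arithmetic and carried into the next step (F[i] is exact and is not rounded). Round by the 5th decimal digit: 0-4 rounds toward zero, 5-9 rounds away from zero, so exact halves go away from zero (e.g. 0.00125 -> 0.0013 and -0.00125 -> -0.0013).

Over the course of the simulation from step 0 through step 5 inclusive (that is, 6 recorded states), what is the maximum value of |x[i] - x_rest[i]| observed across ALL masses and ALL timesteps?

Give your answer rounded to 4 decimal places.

Step 0: x=[4.0000 11.0000 16.0000 26.0000] v=[0.0000 1.0000 0.0000 0.0000]
Step 1: x=[4.7500 10.7500 17.2500 25.0000] v=[3.0000 -1.0000 5.0000 -4.0000]
Step 2: x=[5.8125 10.6250 18.8125 23.5625] v=[4.2500 -0.5000 6.2500 -5.7500]
Step 3: x=[6.6250 11.3438 19.5156 22.4375] v=[3.2500 2.8750 2.8125 -4.5000]
Step 4: x=[6.9610 12.9258 18.9063 22.0820] v=[1.3438 6.3280 -2.4374 -1.4219]
Step 5: x=[7.0479 14.5117 17.5958 22.4326] v=[0.3476 6.3437 -5.2422 1.4024]
Max displacement = 2.5117

Answer: 2.5117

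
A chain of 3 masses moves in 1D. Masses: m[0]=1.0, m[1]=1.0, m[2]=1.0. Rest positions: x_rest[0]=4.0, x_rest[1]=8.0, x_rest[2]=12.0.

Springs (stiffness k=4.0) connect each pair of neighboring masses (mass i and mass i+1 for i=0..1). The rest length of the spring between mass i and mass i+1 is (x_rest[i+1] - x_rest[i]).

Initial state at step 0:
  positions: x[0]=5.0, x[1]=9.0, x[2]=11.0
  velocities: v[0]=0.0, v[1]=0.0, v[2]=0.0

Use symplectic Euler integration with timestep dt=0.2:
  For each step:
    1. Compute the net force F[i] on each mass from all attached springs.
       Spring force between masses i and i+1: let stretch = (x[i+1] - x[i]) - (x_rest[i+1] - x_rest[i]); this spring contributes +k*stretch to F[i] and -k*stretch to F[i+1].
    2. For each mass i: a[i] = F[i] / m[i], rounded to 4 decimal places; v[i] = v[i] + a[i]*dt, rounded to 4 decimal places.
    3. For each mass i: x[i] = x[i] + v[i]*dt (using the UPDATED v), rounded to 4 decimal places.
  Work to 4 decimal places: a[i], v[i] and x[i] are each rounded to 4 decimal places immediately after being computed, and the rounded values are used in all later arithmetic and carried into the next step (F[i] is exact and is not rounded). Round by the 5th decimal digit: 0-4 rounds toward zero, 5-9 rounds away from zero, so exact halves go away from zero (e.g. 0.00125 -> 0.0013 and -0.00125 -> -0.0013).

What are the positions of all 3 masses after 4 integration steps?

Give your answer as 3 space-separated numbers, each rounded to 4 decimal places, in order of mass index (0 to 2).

Step 0: x=[5.0000 9.0000 11.0000] v=[0.0000 0.0000 0.0000]
Step 1: x=[5.0000 8.6800 11.3200] v=[0.0000 -1.6000 1.6000]
Step 2: x=[4.9488 8.1936 11.8576] v=[-0.2560 -2.4320 2.6880]
Step 3: x=[4.7768 7.7743 12.4490] v=[-0.8602 -2.0966 2.9568]
Step 4: x=[4.4444 7.6233 12.9324] v=[-1.6622 -0.7548 2.4170]

Answer: 4.4444 7.6233 12.9324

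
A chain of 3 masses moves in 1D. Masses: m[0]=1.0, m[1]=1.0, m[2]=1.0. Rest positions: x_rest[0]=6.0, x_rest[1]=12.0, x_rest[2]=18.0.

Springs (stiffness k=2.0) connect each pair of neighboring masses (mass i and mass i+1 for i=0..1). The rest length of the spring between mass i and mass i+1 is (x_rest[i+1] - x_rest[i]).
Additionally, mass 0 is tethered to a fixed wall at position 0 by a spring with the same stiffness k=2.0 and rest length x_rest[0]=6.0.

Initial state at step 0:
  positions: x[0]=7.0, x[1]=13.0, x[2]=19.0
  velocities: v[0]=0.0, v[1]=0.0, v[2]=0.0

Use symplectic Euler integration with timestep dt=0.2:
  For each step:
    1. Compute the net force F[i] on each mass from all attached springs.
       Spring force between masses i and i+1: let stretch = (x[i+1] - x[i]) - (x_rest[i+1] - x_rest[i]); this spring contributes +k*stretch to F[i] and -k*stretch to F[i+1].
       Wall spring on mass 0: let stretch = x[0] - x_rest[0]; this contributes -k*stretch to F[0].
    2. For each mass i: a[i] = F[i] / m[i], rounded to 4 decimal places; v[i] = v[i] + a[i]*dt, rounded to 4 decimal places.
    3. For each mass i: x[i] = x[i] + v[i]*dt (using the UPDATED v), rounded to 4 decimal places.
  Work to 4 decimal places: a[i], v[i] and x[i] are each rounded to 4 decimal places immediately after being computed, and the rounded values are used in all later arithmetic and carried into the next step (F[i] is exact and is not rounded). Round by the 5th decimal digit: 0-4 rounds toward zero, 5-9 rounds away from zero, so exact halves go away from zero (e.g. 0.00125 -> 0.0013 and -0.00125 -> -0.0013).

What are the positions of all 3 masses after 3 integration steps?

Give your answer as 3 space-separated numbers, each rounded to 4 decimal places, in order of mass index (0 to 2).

Step 0: x=[7.0000 13.0000 19.0000] v=[0.0000 0.0000 0.0000]
Step 1: x=[6.9200 13.0000 19.0000] v=[-0.4000 0.0000 0.0000]
Step 2: x=[6.7728 12.9936 19.0000] v=[-0.7360 -0.0320 0.0000]
Step 3: x=[6.5814 12.9700 18.9995] v=[-0.9568 -0.1178 -0.0026]

Answer: 6.5814 12.9700 18.9995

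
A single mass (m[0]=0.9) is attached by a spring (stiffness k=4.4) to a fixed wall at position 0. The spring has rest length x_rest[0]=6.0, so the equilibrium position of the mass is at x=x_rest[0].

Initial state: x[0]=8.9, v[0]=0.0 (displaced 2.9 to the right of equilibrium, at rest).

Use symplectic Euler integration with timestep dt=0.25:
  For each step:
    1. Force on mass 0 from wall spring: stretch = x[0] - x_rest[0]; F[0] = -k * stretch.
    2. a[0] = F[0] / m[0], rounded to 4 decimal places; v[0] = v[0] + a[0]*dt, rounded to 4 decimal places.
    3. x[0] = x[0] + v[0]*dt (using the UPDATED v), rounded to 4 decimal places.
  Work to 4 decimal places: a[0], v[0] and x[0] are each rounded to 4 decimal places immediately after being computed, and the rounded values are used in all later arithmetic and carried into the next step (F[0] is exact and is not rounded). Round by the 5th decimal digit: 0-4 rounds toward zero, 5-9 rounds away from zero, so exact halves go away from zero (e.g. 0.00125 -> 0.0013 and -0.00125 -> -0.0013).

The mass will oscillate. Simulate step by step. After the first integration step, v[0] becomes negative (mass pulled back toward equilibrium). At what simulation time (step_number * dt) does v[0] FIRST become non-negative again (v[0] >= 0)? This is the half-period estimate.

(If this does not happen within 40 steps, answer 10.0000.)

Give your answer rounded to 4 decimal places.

Answer: 1.5000

Derivation:
Step 0: x=[8.9000] v=[0.0000]
Step 1: x=[8.0139] v=[-3.5445]
Step 2: x=[6.5124] v=[-6.0059]
Step 3: x=[4.8544] v=[-6.6322]
Step 4: x=[3.5464] v=[-5.2320]
Step 5: x=[2.9881] v=[-2.2332]
Step 6: x=[3.3501] v=[1.4480]
First v>=0 after going negative at step 6, time=1.5000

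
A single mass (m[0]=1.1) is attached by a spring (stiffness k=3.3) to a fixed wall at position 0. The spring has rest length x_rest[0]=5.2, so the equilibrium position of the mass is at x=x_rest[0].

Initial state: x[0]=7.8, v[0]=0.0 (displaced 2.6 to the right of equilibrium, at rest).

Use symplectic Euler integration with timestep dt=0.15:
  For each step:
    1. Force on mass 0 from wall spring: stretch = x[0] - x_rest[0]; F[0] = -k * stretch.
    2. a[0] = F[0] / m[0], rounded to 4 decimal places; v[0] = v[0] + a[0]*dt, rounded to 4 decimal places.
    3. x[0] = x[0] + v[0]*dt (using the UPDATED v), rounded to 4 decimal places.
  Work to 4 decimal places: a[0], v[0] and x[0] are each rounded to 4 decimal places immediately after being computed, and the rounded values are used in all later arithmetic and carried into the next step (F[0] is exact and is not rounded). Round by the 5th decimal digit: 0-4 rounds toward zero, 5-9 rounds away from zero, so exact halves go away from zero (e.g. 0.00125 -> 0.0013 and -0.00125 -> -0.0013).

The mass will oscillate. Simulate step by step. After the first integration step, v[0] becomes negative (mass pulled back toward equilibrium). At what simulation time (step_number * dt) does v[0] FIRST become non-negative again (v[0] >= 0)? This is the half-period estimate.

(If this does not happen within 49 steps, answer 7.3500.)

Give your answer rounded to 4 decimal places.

Answer: 1.9500

Derivation:
Step 0: x=[7.8000] v=[0.0000]
Step 1: x=[7.6245] v=[-1.1700]
Step 2: x=[7.2854] v=[-2.2610]
Step 3: x=[6.8055] v=[-3.1994]
Step 4: x=[6.2172] v=[-3.9219]
Step 5: x=[5.5603] v=[-4.3796]
Step 6: x=[4.8790] v=[-4.5417]
Step 7: x=[4.2194] v=[-4.3973]
Step 8: x=[3.6260] v=[-3.9560]
Step 9: x=[3.1388] v=[-3.2477]
Step 10: x=[2.7908] v=[-2.3202]
Step 11: x=[2.6054] v=[-1.2361]
Step 12: x=[2.5951] v=[-0.0685]
Step 13: x=[2.7607] v=[1.1037]
First v>=0 after going negative at step 13, time=1.9500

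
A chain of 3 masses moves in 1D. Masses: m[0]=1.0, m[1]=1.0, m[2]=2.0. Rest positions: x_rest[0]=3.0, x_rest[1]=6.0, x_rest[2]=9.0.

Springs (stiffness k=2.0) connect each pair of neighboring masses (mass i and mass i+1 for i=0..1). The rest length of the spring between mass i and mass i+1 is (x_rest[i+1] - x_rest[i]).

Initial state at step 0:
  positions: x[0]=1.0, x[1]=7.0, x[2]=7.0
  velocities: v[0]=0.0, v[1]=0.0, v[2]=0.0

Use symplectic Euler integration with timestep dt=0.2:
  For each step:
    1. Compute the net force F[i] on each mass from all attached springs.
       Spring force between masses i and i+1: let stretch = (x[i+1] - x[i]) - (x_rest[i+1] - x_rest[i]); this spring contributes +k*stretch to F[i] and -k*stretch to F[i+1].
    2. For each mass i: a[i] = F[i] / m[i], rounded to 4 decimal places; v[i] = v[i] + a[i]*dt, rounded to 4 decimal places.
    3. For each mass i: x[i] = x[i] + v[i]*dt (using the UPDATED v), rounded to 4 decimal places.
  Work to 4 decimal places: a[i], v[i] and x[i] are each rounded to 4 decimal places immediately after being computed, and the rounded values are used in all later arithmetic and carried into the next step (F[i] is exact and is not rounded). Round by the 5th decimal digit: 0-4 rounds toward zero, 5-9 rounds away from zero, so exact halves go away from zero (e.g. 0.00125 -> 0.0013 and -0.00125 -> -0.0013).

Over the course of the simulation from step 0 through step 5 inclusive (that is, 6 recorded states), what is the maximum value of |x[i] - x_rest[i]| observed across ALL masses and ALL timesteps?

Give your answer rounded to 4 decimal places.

Step 0: x=[1.0000 7.0000 7.0000] v=[0.0000 0.0000 0.0000]
Step 1: x=[1.2400 6.5200 7.1200] v=[1.2000 -2.4000 0.6000]
Step 2: x=[1.6624 5.6656 7.3360] v=[2.1120 -4.2720 1.0800]
Step 3: x=[2.1651 4.6246 7.6052] v=[2.5133 -5.2051 1.3459]
Step 4: x=[2.6245 3.6253 7.8752] v=[2.2971 -4.9967 1.3498]
Step 5: x=[2.9240 2.8859 8.0952] v=[1.4974 -3.6971 1.0998]
Max displacement = 3.1141

Answer: 3.1141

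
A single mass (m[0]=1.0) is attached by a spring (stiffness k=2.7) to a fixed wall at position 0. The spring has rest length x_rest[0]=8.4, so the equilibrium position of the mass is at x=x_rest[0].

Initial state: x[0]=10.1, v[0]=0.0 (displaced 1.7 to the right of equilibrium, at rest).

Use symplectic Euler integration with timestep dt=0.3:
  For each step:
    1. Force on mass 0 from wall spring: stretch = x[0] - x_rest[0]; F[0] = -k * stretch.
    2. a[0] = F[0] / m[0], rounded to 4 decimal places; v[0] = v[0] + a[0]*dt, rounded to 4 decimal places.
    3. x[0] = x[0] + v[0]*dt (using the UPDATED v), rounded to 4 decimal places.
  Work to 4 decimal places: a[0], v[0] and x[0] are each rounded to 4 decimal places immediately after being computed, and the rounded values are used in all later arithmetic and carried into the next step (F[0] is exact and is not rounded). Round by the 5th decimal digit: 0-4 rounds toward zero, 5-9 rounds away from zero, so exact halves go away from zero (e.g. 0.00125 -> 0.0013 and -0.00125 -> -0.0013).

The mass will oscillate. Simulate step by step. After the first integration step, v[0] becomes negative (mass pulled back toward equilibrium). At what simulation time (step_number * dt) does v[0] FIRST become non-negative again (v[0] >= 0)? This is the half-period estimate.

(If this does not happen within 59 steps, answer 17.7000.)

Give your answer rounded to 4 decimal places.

Step 0: x=[10.1000] v=[0.0000]
Step 1: x=[9.6869] v=[-1.3770]
Step 2: x=[8.9611] v=[-2.4194]
Step 3: x=[8.0989] v=[-2.8739]
Step 4: x=[7.3099] v=[-2.6300]
Step 5: x=[6.7858] v=[-1.7470]
Step 6: x=[6.6540] v=[-0.4395]
Step 7: x=[6.9464] v=[0.9748]
First v>=0 after going negative at step 7, time=2.1000

Answer: 2.1000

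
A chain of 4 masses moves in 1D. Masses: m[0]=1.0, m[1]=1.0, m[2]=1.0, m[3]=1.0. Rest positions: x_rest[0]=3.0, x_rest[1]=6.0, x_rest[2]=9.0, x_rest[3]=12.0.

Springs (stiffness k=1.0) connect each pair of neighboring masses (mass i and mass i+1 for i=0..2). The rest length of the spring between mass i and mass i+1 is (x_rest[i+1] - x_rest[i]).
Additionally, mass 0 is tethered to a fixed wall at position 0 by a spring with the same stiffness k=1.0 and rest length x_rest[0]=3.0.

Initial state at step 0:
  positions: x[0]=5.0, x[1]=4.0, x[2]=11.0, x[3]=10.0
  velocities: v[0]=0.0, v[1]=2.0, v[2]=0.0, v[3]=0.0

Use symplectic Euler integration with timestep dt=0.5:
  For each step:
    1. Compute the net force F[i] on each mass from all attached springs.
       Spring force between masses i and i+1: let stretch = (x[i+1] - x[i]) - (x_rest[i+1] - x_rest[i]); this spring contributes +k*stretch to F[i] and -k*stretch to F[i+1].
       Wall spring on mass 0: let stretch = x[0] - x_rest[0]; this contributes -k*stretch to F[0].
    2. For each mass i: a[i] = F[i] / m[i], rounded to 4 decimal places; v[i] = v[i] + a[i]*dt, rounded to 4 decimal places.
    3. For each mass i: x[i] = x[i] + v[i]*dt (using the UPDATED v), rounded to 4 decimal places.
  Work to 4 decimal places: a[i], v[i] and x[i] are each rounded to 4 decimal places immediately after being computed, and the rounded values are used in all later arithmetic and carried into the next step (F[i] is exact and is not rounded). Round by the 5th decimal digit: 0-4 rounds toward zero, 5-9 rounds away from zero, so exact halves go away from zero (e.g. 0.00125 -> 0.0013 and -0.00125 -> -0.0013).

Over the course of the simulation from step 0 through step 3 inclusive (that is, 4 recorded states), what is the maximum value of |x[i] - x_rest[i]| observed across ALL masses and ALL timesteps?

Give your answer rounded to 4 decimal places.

Answer: 3.6875

Derivation:
Step 0: x=[5.0000 4.0000 11.0000 10.0000] v=[0.0000 2.0000 0.0000 0.0000]
Step 1: x=[3.5000 7.0000 9.0000 11.0000] v=[-3.0000 6.0000 -4.0000 2.0000]
Step 2: x=[2.0000 9.6250 7.0000 12.2500] v=[-3.0000 5.2500 -4.0000 2.5000]
Step 3: x=[1.9063 9.6875 6.9688 12.9375] v=[-0.1875 0.1250 -0.0625 1.3750]
Max displacement = 3.6875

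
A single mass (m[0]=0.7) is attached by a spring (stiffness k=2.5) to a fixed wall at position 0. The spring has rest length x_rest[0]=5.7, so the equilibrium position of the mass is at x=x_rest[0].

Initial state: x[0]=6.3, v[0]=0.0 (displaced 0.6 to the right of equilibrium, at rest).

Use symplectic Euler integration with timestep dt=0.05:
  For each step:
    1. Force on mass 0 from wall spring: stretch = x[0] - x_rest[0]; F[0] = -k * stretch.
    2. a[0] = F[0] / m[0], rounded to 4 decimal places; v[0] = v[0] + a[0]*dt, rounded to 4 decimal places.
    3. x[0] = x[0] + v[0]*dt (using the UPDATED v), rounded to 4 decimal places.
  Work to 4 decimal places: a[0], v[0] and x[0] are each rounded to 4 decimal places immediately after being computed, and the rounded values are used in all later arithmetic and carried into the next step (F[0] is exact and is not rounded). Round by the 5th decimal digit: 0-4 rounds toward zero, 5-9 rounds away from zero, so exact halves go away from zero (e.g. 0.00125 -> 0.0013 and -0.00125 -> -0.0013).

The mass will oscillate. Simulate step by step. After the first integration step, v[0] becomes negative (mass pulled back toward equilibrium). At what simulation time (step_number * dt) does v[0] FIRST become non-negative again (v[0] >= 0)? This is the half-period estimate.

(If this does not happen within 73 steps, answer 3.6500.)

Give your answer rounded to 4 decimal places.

Step 0: x=[6.3000] v=[0.0000]
Step 1: x=[6.2946] v=[-0.1071]
Step 2: x=[6.2839] v=[-0.2133]
Step 3: x=[6.2680] v=[-0.3176]
Step 4: x=[6.2471] v=[-0.4190]
Step 5: x=[6.2213] v=[-0.5167]
Step 6: x=[6.1908] v=[-0.6098]
Step 7: x=[6.1559] v=[-0.6974]
Step 8: x=[6.1170] v=[-0.7788]
Step 9: x=[6.0743] v=[-0.8533]
Step 10: x=[6.0283] v=[-0.9201]
Step 11: x=[5.9794] v=[-0.9787]
Step 12: x=[5.9280] v=[-1.0286]
Step 13: x=[5.8745] v=[-1.0693]
Step 14: x=[5.8195] v=[-1.1005]
Step 15: x=[5.7634] v=[-1.1218]
Step 16: x=[5.7067] v=[-1.1331]
Step 17: x=[5.6500] v=[-1.1343]
Step 18: x=[5.5937] v=[-1.1254]
Step 19: x=[5.5384] v=[-1.1064]
Step 20: x=[5.4845] v=[-1.0775]
Step 21: x=[5.4326] v=[-1.0390]
Step 22: x=[5.3830] v=[-0.9913]
Step 23: x=[5.3363] v=[-0.9347]
Step 24: x=[5.2928] v=[-0.8698]
Step 25: x=[5.2529] v=[-0.7971]
Step 26: x=[5.2170] v=[-0.7173]
Step 27: x=[5.1854] v=[-0.6311]
Step 28: x=[5.1584] v=[-0.5392]
Step 29: x=[5.1363] v=[-0.4425]
Step 30: x=[5.1192] v=[-0.3418]
Step 31: x=[5.1073] v=[-0.2381]
Step 32: x=[5.1007] v=[-0.1323]
Step 33: x=[5.0994] v=[-0.0253]
Step 34: x=[5.1035] v=[0.0820]
First v>=0 after going negative at step 34, time=1.7000

Answer: 1.7000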